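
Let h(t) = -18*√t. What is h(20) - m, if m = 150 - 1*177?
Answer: 27 - 36*√5 ≈ -53.498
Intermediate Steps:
m = -27 (m = 150 - 177 = -27)
h(20) - m = -36*√5 - 1*(-27) = -36*√5 + 27 = 27 - 36*√5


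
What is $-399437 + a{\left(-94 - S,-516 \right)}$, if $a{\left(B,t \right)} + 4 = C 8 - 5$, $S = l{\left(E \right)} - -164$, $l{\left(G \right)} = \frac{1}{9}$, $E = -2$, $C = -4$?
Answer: $-399478$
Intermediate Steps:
$l{\left(G \right)} = \frac{1}{9}$
$S = \frac{1477}{9}$ ($S = \frac{1}{9} - -164 = \frac{1}{9} + 164 = \frac{1477}{9} \approx 164.11$)
$a{\left(B,t \right)} = -41$ ($a{\left(B,t \right)} = -4 - 37 = -41$)
$-399437 + a{\left(-94 - S,-516 \right)} = -399437 - 41 = -399478$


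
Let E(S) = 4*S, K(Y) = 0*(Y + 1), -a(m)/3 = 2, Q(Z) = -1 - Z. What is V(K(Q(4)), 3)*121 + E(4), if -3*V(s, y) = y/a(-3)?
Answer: 217/6 ≈ 36.167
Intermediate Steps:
a(m) = -6 (a(m) = -3*2 = -6)
K(Y) = 0 (K(Y) = 0*(1 + Y) = 0)
V(s, y) = y/18 (V(s, y) = -y/(3*(-6)) = -y*(-1)/(3*6) = -(-1)*y/18 = y/18)
V(K(Q(4)), 3)*121 + E(4) = ((1/18)*3)*121 + 4*4 = (⅙)*121 + 16 = 121/6 + 16 = 217/6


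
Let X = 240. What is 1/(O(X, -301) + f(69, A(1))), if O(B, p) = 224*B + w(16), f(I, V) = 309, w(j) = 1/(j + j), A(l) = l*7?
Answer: 32/1730209 ≈ 1.8495e-5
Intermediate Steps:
A(l) = 7*l
w(j) = 1/(2*j)
O(B, p) = 1/32 + 224*B (O(B, p) = 224*B + (½)/16 = 224*B + (½)*(1/16) = 224*B + 1/32 = 1/32 + 224*B)
1/(O(X, -301) + f(69, A(1))) = 1/((1/32 + 224*240) + 309) = 1/((1/32 + 53760) + 309) = 1/(1720321/32 + 309) = 1/(1730209/32) = 32/1730209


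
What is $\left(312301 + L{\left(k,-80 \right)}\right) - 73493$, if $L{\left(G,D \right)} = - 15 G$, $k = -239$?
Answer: $242393$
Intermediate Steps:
$\left(312301 + L{\left(k,-80 \right)}\right) - 73493 = \left(312301 - -3585\right) - 73493 = \left(312301 + 3585\right) - 73493 = 315886 - 73493 = 242393$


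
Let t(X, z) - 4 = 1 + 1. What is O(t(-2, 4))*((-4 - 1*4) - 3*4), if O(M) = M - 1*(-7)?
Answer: -260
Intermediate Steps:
t(X, z) = 6 (t(X, z) = 4 + (1 + 1) = 4 + 2 = 6)
O(M) = 7 + M (O(M) = M + 7 = 7 + M)
O(t(-2, 4))*((-4 - 1*4) - 3*4) = (7 + 6)*((-4 - 1*4) - 3*4) = 13*((-4 - 4) - 12) = 13*(-8 - 12) = 13*(-20) = -260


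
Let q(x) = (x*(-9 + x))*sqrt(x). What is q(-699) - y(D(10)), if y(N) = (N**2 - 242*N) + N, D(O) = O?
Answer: 2310 + 494892*I*sqrt(699) ≈ 2310.0 + 1.3084e+7*I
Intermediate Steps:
y(N) = N**2 - 241*N
q(x) = x**(3/2)*(-9 + x)
q(-699) - y(D(10)) = (-699)**(3/2)*(-9 - 699) - 10*(-241 + 10) = -699*I*sqrt(699)*(-708) - 10*(-231) = 494892*I*sqrt(699) - 1*(-2310) = 494892*I*sqrt(699) + 2310 = 2310 + 494892*I*sqrt(699)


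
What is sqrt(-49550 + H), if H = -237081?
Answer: I*sqrt(286631) ≈ 535.38*I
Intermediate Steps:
sqrt(-49550 + H) = sqrt(-49550 - 237081) = sqrt(-286631) = I*sqrt(286631)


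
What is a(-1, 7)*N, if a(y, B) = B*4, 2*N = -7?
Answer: -98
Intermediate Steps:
N = -7/2 (N = (½)*(-7) = -7/2 ≈ -3.5000)
a(y, B) = 4*B
a(-1, 7)*N = (4*7)*(-7/2) = 28*(-7/2) = -98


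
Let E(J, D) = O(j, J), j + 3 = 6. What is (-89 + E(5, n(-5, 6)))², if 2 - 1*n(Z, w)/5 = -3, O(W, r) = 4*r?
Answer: 4761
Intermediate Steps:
j = 3 (j = -3 + 6 = 3)
n(Z, w) = 25 (n(Z, w) = 10 - 5*(-3) = 10 + 15 = 25)
E(J, D) = 4*J
(-89 + E(5, n(-5, 6)))² = (-89 + 4*5)² = (-89 + 20)² = (-69)² = 4761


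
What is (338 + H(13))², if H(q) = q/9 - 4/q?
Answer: 1574423041/13689 ≈ 1.1501e+5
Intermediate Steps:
H(q) = -4/q + q/9 (H(q) = q*(⅑) - 4/q = q/9 - 4/q = -4/q + q/9)
(338 + H(13))² = (338 + (-4/13 + (⅑)*13))² = (338 + (-4*1/13 + 13/9))² = (338 + (-4/13 + 13/9))² = (338 + 133/117)² = (39679/117)² = 1574423041/13689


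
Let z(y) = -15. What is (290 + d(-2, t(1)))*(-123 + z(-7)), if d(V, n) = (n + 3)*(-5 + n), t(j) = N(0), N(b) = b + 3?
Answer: -38364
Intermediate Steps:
N(b) = 3 + b
t(j) = 3 (t(j) = 3 + 0 = 3)
d(V, n) = (-5 + n)*(3 + n) (d(V, n) = (3 + n)*(-5 + n) = (-5 + n)*(3 + n))
(290 + d(-2, t(1)))*(-123 + z(-7)) = (290 + (-15 + 3² - 2*3))*(-123 - 15) = (290 + (-15 + 9 - 6))*(-138) = (290 - 12)*(-138) = 278*(-138) = -38364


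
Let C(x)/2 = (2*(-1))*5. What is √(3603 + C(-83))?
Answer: √3583 ≈ 59.858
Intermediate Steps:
C(x) = -20 (C(x) = 2*((2*(-1))*5) = 2*(-2*5) = 2*(-10) = -20)
√(3603 + C(-83)) = √(3603 - 20) = √3583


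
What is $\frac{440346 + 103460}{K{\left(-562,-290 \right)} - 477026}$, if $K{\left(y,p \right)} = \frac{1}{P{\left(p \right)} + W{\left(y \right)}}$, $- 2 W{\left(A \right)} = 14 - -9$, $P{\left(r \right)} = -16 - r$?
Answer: $- \frac{142749075}{125219324} \approx -1.14$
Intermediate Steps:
$W{\left(A \right)} = - \frac{23}{2}$ ($W{\left(A \right)} = - \frac{14 - -9}{2} = - \frac{14 + 9}{2} = \left(- \frac{1}{2}\right) 23 = - \frac{23}{2}$)
$K{\left(y,p \right)} = \frac{1}{- \frac{55}{2} - p}$ ($K{\left(y,p \right)} = \frac{1}{\left(-16 - p\right) - \frac{23}{2}} = \frac{1}{- \frac{55}{2} - p}$)
$\frac{440346 + 103460}{K{\left(-562,-290 \right)} - 477026} = \frac{440346 + 103460}{- \frac{2}{55 + 2 \left(-290\right)} - 477026} = \frac{543806}{- \frac{2}{55 - 580} - 477026} = \frac{543806}{- \frac{2}{-525} - 477026} = \frac{543806}{\left(-2\right) \left(- \frac{1}{525}\right) - 477026} = \frac{543806}{\frac{2}{525} - 477026} = \frac{543806}{- \frac{250438648}{525}} = 543806 \left(- \frac{525}{250438648}\right) = - \frac{142749075}{125219324}$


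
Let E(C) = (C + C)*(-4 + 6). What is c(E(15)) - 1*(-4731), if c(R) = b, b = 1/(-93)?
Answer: 439982/93 ≈ 4731.0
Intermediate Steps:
E(C) = 4*C (E(C) = (2*C)*2 = 4*C)
b = -1/93 ≈ -0.010753
c(R) = -1/93
c(E(15)) - 1*(-4731) = -1/93 - 1*(-4731) = -1/93 + 4731 = 439982/93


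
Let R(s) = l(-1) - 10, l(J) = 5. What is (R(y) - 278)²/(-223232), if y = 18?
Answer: -80089/223232 ≈ -0.35877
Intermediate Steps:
R(s) = -5 (R(s) = 5 - 10 = -5)
(R(y) - 278)²/(-223232) = (-5 - 278)²/(-223232) = (-283)²*(-1/223232) = 80089*(-1/223232) = -80089/223232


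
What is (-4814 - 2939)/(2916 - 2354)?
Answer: -7753/562 ≈ -13.795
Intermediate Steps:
(-4814 - 2939)/(2916 - 2354) = -7753/562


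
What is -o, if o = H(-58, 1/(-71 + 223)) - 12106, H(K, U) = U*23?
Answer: 1840089/152 ≈ 12106.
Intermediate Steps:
H(K, U) = 23*U
o = -1840089/152 (o = 23/(-71 + 223) - 12106 = 23/152 - 12106 = -1840089/152 ≈ -12106.)
-o = -1*(-1840089/152) = 1840089/152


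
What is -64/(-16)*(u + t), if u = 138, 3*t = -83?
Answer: 1324/3 ≈ 441.33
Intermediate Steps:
t = -83/3 (t = (1/3)*(-83) = -83/3 ≈ -27.667)
-64/(-16)*(u + t) = -64/(-16)*(138 - 83/3) = -64*(-1/16)*331/3 = -(-4)*331/3 = -1*(-1324/3) = 1324/3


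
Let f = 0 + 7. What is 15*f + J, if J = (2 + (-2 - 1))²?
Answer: 106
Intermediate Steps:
J = 1 (J = (2 - 3)² = (-1)² = 1)
f = 7
15*f + J = 15*7 + 1 = 105 + 1 = 106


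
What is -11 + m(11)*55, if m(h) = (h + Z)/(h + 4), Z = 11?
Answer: 209/3 ≈ 69.667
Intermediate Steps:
m(h) = (11 + h)/(4 + h) (m(h) = (h + 11)/(h + 4) = (11 + h)/(4 + h))
-11 + m(11)*55 = -11 + ((11 + 11)/(4 + 11))*55 = -11 + (22/15)*55 = -11 + 242/3 = 209/3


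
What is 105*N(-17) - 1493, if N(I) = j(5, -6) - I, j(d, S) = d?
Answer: 817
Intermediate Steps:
N(I) = 5 - I
105*N(-17) - 1493 = 105*(5 - 1*(-17)) - 1493 = 105*(5 + 17) - 1493 = 105*22 - 1493 = 2310 - 1493 = 817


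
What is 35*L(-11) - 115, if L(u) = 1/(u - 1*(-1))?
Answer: -237/2 ≈ -118.50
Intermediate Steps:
L(u) = 1/(1 + u) (L(u) = 1/(u + 1) = 1/(1 + u))
35*L(-11) - 115 = 35/(1 - 11) - 115 = 35/(-10) - 115 = 35*(-⅒) - 115 = -7/2 - 115 = -237/2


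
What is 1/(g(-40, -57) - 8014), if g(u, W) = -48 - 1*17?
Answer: -1/8079 ≈ -0.00012378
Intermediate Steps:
g(u, W) = -65 (g(u, W) = -48 - 17 = -65)
1/(g(-40, -57) - 8014) = 1/(-65 - 8014) = 1/(-8079) = -1/8079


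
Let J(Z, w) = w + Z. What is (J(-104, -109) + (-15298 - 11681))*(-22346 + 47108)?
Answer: -673328304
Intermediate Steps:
J(Z, w) = Z + w
(J(-104, -109) + (-15298 - 11681))*(-22346 + 47108) = ((-104 - 109) + (-15298 - 11681))*(-22346 + 47108) = (-213 - 26979)*24762 = -27192*24762 = -673328304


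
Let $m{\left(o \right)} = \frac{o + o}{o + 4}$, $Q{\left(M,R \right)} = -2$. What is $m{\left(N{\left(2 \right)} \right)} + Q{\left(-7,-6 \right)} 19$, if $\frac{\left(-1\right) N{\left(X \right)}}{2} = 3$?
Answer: $-32$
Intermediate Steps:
$N{\left(X \right)} = -6$ ($N{\left(X \right)} = \left(-2\right) 3 = -6$)
$m{\left(o \right)} = \frac{2 o}{4 + o}$
$m{\left(N{\left(2 \right)} \right)} + Q{\left(-7,-6 \right)} 19 = 2 \left(-6\right) \frac{1}{4 - 6} - 38 = 2 \left(-6\right) \frac{1}{-2} - 38 = 2 \left(-6\right) \left(- \frac{1}{2}\right) - 38 = 6 - 38 = -32$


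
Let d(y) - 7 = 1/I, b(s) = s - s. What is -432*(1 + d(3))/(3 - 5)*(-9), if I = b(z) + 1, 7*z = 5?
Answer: -17496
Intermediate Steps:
z = 5/7 (z = (⅐)*5 = 5/7 ≈ 0.71429)
b(s) = 0
I = 1 (I = 0 + 1 = 1)
d(y) = 8 (d(y) = 7 + 1/1 = 7 + 1 = 8)
-432*(1 + d(3))/(3 - 5)*(-9) = -432*(1 + 8)/(3 - 5)*(-9) = -432*9/(-2)*(-9) = -432*9*(-½)*(-9) = -(-1944)*(-9) = -432*81/2 = -17496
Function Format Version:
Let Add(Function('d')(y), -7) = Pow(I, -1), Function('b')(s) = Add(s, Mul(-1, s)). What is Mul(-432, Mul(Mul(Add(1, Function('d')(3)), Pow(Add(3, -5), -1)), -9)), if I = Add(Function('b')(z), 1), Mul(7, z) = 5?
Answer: -17496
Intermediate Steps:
z = Rational(5, 7) (z = Mul(Rational(1, 7), 5) = Rational(5, 7) ≈ 0.71429)
Function('b')(s) = 0
I = 1 (I = Add(0, 1) = 1)
Function('d')(y) = 8 (Function('d')(y) = Add(7, Pow(1, -1)) = Add(7, 1) = 8)
Mul(-432, Mul(Mul(Add(1, Function('d')(3)), Pow(Add(3, -5), -1)), -9)) = Mul(-432, Mul(Mul(Add(1, 8), Pow(Add(3, -5), -1)), -9)) = Mul(-432, Mul(Mul(9, Pow(-2, -1)), -9)) = Mul(-432, Mul(Mul(9, Rational(-1, 2)), -9)) = Mul(-432, Mul(Rational(-9, 2), -9)) = Mul(-432, Rational(81, 2)) = -17496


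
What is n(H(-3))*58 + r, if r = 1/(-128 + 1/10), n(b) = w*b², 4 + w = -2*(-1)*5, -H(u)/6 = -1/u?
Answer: 1780358/1279 ≈ 1392.0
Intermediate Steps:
H(u) = 6/u (H(u) = -(-6)/u = 6/u)
w = 6 (w = -4 - 2*(-1)*5 = -4 + 2*5 = -4 + 10 = 6)
n(b) = 6*b²
r = -10/1279 (r = 1/(-128 + ⅒) = 1/(-1279/10) = -10/1279 ≈ -0.0078186)
n(H(-3))*58 + r = (6*(6/(-3))²)*58 - 10/1279 = (6*(6*(-⅓))²)*58 - 10/1279 = (6*(-2)²)*58 - 10/1279 = (6*4)*58 - 10/1279 = 24*58 - 10/1279 = 1392 - 10/1279 = 1780358/1279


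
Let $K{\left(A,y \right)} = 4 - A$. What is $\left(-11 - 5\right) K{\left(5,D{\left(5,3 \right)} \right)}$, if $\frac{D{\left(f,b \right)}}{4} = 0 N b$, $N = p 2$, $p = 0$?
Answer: $16$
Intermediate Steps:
$N = 0$ ($N = 0 \cdot 2 = 0$)
$D{\left(f,b \right)} = 0$ ($D{\left(f,b \right)} = 4 \cdot 0 \cdot 0 b = 4 \cdot 0 b = 4 \cdot 0 = 0$)
$\left(-11 - 5\right) K{\left(5,D{\left(5,3 \right)} \right)} = \left(-11 - 5\right) \left(4 - 5\right) = - 16 \left(4 - 5\right) = \left(-16\right) \left(-1\right) = 16$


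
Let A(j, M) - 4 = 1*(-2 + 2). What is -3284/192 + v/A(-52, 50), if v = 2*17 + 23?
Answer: -137/48 ≈ -2.8542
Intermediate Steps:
v = 57 (v = 34 + 23 = 57)
A(j, M) = 4 (A(j, M) = 4 + 1*(-2 + 2) = 4 + 1*0 = 4 + 0 = 4)
-3284/192 + v/A(-52, 50) = -3284/192 + 57/4 = -3284*1/192 + 57*(¼) = -821/48 + 57/4 = -137/48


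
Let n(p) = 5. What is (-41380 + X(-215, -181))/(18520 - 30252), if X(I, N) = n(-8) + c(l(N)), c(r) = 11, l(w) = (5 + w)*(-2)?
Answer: 10341/2933 ≈ 3.5257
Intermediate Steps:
l(w) = -10 - 2*w
X(I, N) = 16 (X(I, N) = 5 + 11 = 16)
(-41380 + X(-215, -181))/(18520 - 30252) = (-41380 + 16)/(18520 - 30252) = -41364/(-11732) = -41364*(-1/11732) = 10341/2933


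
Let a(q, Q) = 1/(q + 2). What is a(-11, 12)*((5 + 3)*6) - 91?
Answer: -289/3 ≈ -96.333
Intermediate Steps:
a(q, Q) = 1/(2 + q)
a(-11, 12)*((5 + 3)*6) - 91 = ((5 + 3)*6)/(2 - 11) - 91 = (8*6)/(-9) - 91 = -⅑*48 - 91 = -16/3 - 91 = -289/3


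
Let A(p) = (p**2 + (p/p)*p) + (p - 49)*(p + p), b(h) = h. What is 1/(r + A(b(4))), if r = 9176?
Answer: 1/8836 ≈ 0.00011317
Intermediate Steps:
A(p) = p + p**2 + 2*p*(-49 + p) (A(p) = (p**2 + 1*p) + (-49 + p)*(2*p) = (p**2 + p) + 2*p*(-49 + p) = (p + p**2) + 2*p*(-49 + p) = p + p**2 + 2*p*(-49 + p))
1/(r + A(b(4))) = 1/(9176 + 4*(-97 + 3*4)) = 1/(9176 + 4*(-97 + 12)) = 1/(9176 + 4*(-85)) = 1/(9176 - 340) = 1/8836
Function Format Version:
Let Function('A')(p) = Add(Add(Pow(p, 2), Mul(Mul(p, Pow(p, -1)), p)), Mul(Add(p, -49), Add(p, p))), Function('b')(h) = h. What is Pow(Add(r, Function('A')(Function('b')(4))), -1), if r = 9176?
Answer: Rational(1, 8836) ≈ 0.00011317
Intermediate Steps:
Function('A')(p) = Add(p, Pow(p, 2), Mul(2, p, Add(-49, p))) (Function('A')(p) = Add(Add(Pow(p, 2), Mul(1, p)), Mul(Add(-49, p), Mul(2, p))) = Add(Add(Pow(p, 2), p), Mul(2, p, Add(-49, p))) = Add(Add(p, Pow(p, 2)), Mul(2, p, Add(-49, p))) = Add(p, Pow(p, 2), Mul(2, p, Add(-49, p))))
Pow(Add(r, Function('A')(Function('b')(4))), -1) = Pow(Add(9176, Mul(4, Add(-97, Mul(3, 4)))), -1) = Pow(Add(9176, Mul(4, Add(-97, 12))), -1) = Pow(Add(9176, Mul(4, -85)), -1) = Pow(Add(9176, -340), -1) = Pow(8836, -1) = Rational(1, 8836)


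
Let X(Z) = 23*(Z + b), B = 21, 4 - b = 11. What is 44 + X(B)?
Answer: 366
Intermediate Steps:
b = -7 (b = 4 - 1*11 = 4 - 11 = -7)
X(Z) = -161 + 23*Z (X(Z) = 23*(Z - 7) = 23*(-7 + Z) = -161 + 23*Z)
44 + X(B) = 44 + (-161 + 23*21) = 44 + (-161 + 483) = 44 + 322 = 366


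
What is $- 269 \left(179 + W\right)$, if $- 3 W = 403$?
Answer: $- \frac{36046}{3} \approx -12015.0$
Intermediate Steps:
$W = - \frac{403}{3}$ ($W = \left(- \frac{1}{3}\right) 403 = - \frac{403}{3} \approx -134.33$)
$- 269 \left(179 + W\right) = - 269 \left(179 - \frac{403}{3}\right) = \left(-269\right) \frac{134}{3} = - \frac{36046}{3}$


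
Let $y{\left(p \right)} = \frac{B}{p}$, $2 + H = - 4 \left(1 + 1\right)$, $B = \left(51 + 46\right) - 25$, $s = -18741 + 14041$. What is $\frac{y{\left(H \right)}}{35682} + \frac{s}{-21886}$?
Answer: $\frac{69811592}{325390105} \approx 0.21455$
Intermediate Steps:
$s = -4700$
$B = 72$ ($B = 97 - 25 = 72$)
$H = -10$ ($H = -2 - 4 \left(1 + 1\right) = -2 - 8 = -10$)
$y{\left(p \right)} = \frac{72}{p}$
$\frac{y{\left(H \right)}}{35682} + \frac{s}{-21886} = \frac{72 \frac{1}{-10}}{35682} - \frac{4700}{-21886} = 72 \left(- \frac{1}{10}\right) \frac{1}{35682} - - \frac{2350}{10943} = \left(- \frac{36}{5}\right) \frac{1}{35682} + \frac{2350}{10943} = - \frac{6}{29735} + \frac{2350}{10943} = \frac{69811592}{325390105}$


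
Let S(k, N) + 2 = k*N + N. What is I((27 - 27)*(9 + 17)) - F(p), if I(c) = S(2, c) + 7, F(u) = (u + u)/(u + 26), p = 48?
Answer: 137/37 ≈ 3.7027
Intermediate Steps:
S(k, N) = -2 + N + N*k (S(k, N) = -2 + (k*N + N) = -2 + (N*k + N) = -2 + (N + N*k) = -2 + N + N*k)
F(u) = 2*u/(26 + u) (F(u) = (2*u)/(26 + u) = 2*u/(26 + u))
I(c) = 5 + 3*c (I(c) = (-2 + c + c*2) + 7 = (-2 + c + 2*c) + 7 = (-2 + 3*c) + 7 = 5 + 3*c)
I((27 - 27)*(9 + 17)) - F(p) = (5 + 3*((27 - 27)*(9 + 17))) - 2*48/(26 + 48) = (5 + 3*(0*26)) - 2*48/74 = (5 + 3*0) - 2*48/74 = (5 + 0) - 1*48/37 = 5 - 48/37 = 137/37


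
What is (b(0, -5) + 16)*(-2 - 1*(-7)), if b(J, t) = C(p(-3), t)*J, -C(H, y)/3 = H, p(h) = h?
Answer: 80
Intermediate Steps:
C(H, y) = -3*H
b(J, t) = 9*J (b(J, t) = (-3*(-3))*J = 9*J)
(b(0, -5) + 16)*(-2 - 1*(-7)) = (9*0 + 16)*(-2 - 1*(-7)) = (0 + 16)*(-2 + 7) = 16*5 = 80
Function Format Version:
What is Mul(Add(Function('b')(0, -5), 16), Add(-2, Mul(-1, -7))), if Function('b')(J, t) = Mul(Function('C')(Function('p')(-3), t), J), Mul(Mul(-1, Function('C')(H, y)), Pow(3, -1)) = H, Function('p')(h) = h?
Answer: 80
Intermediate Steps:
Function('C')(H, y) = Mul(-3, H)
Function('b')(J, t) = Mul(9, J) (Function('b')(J, t) = Mul(Mul(-3, -3), J) = Mul(9, J))
Mul(Add(Function('b')(0, -5), 16), Add(-2, Mul(-1, -7))) = Mul(Add(Mul(9, 0), 16), Add(-2, Mul(-1, -7))) = Mul(Add(0, 16), Add(-2, 7)) = Mul(16, 5) = 80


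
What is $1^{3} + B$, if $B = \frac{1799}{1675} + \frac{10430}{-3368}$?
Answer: $- \frac{2884909}{2820700} \approx -1.0228$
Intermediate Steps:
$B = - \frac{5705609}{2820700}$ ($B = 1799 \cdot \frac{1}{1675} + 10430 \left(- \frac{1}{3368}\right) = \frac{1799}{1675} - \frac{5215}{1684} = - \frac{5705609}{2820700} \approx -2.0228$)
$1^{3} + B = 1^{3} - \frac{5705609}{2820700} = 1 - \frac{5705609}{2820700} = - \frac{2884909}{2820700}$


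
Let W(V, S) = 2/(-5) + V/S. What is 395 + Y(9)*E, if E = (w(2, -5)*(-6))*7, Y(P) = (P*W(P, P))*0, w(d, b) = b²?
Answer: 395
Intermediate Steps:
W(V, S) = -⅖ + V/S (W(V, S) = 2*(-⅕) + V/S = -⅖ + V/S)
Y(P) = 0 (Y(P) = (P*(-⅖ + P/P))*0 = (P*(-⅖ + 1))*0 = (P*(⅗))*0 = (3*P/5)*0 = 0)
E = -1050 (E = ((-5)²*(-6))*7 = (25*(-6))*7 = -150*7 = -1050)
395 + Y(9)*E = 395 + 0*(-1050) = 395 + 0 = 395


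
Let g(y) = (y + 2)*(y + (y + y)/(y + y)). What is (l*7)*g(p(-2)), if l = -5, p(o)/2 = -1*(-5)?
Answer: -4620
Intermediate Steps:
p(o) = 10 (p(o) = 2*(-1*(-5)) = 2*5 = 10)
g(y) = (1 + y)*(2 + y) (g(y) = (2 + y)*(y + (2*y)/((2*y))) = (2 + y)*(y + (2*y)*(1/(2*y))) = (2 + y)*(y + 1) = (2 + y)*(1 + y) = (1 + y)*(2 + y))
(l*7)*g(p(-2)) = (-5*7)*(2 + 10² + 3*10) = -35*(2 + 100 + 30) = -35*132 = -4620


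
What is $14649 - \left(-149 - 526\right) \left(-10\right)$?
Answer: $7899$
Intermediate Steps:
$14649 - \left(-149 - 526\right) \left(-10\right) = 14649 - \left(-675\right) \left(-10\right) = 14649 - 6750 = 7899$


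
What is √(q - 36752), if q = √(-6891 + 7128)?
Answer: √(-36752 + √237) ≈ 191.67*I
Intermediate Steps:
q = √237 ≈ 15.395
√(q - 36752) = √(√237 - 36752) = √(-36752 + √237)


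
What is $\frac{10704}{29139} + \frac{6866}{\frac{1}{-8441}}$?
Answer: $- \frac{562925711410}{9713} \approx -5.7956 \cdot 10^{7}$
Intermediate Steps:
$\frac{10704}{29139} + \frac{6866}{\frac{1}{-8441}} = 10704 \cdot \frac{1}{29139} + \frac{6866}{- \frac{1}{8441}} = \frac{3568}{9713} + 6866 \left(-8441\right) = \frac{3568}{9713} - 57955906 = - \frac{562925711410}{9713}$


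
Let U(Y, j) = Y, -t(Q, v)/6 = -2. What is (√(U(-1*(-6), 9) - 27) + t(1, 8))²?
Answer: (12 + I*√21)² ≈ 123.0 + 109.98*I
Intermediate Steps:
t(Q, v) = 12 (t(Q, v) = -6*(-2) = 12)
(√(U(-1*(-6), 9) - 27) + t(1, 8))² = (√(-1*(-6) - 27) + 12)² = (√(6 - 27) + 12)² = (√(-21) + 12)² = (I*√21 + 12)² = (12 + I*√21)²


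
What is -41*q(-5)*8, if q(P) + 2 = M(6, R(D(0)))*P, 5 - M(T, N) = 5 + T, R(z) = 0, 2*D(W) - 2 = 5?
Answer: -9184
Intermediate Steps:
D(W) = 7/2 (D(W) = 1 + (½)*5 = 1 + 5/2 = 7/2)
M(T, N) = -T (M(T, N) = 5 - (5 + T) = 5 + (-5 - T) = -T)
q(P) = -2 - 6*P (q(P) = -2 + (-1*6)*P = -2 - 6*P)
-41*q(-5)*8 = -41*(-2 - 6*(-5))*8 = -41*(-2 + 30)*8 = -41*28*8 = -1148*8 = -9184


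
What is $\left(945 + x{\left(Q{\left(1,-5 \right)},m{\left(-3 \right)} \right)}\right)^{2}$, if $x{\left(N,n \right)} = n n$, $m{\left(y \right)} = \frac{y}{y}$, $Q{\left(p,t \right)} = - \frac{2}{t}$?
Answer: $894916$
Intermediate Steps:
$m{\left(y \right)} = 1$
$x{\left(N,n \right)} = n^{2}$
$\left(945 + x{\left(Q{\left(1,-5 \right)},m{\left(-3 \right)} \right)}\right)^{2} = \left(945 + 1^{2}\right)^{2} = \left(945 + 1\right)^{2} = 946^{2} = 894916$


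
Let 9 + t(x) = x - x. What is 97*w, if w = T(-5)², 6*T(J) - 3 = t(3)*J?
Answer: 6208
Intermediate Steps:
t(x) = -9 (t(x) = -9 + (x - x) = -9 + 0 = -9)
T(J) = ½ - 3*J/2 (T(J) = ½ + (-9*J)/6 = ½ - 3*J/2)
w = 64 (w = (½ - 3/2*(-5))² = (½ + 15/2)² = 8² = 64)
97*w = 97*64 = 6208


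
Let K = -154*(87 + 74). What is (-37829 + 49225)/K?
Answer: -74/161 ≈ -0.45963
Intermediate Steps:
K = -24794 (K = -154*161 = -24794)
(-37829 + 49225)/K = (-37829 + 49225)/(-24794) = 11396*(-1/24794) = -74/161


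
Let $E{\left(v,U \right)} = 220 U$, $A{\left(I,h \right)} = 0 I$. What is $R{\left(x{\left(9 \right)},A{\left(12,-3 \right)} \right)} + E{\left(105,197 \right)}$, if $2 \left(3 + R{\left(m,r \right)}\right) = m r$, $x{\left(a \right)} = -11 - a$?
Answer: $43337$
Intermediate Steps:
$A{\left(I,h \right)} = 0$
$R{\left(m,r \right)} = -3 + \frac{m r}{2}$
$R{\left(x{\left(9 \right)},A{\left(12,-3 \right)} \right)} + E{\left(105,197 \right)} = \left(-3 + \frac{1}{2} \left(-11 - 9\right) 0\right) + 220 \cdot 197 = \left(-3 + \frac{1}{2} \left(-11 - 9\right) 0\right) + 43340 = \left(-3 + \frac{1}{2} \left(-20\right) 0\right) + 43340 = \left(-3 + 0\right) + 43340 = -3 + 43340 = 43337$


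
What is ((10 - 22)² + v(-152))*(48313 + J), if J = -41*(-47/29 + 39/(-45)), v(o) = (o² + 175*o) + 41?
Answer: -69731371787/435 ≈ -1.6030e+8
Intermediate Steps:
v(o) = 41 + o² + 175*o
J = 44362/435 (J = -41*(-47*1/29 + 39*(-1/45)) = -41*(-47/29 - 13/15) = -41*(-1082/435) = 44362/435 ≈ 101.98)
((10 - 22)² + v(-152))*(48313 + J) = ((10 - 22)² + (41 + (-152)² + 175*(-152)))*(48313 + 44362/435) = ((-12)² + (41 + 23104 - 26600))*(21060517/435) = (144 - 3455)*(21060517/435) = -3311*21060517/435 = -69731371787/435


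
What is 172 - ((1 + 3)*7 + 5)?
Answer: 139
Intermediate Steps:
172 - ((1 + 3)*7 + 5) = 172 - (4*7 + 5) = 172 - (28 + 5) = 172 - 1*33 = 172 - 33 = 139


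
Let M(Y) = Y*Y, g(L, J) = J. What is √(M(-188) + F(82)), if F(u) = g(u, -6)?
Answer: √35338 ≈ 187.98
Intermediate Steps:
F(u) = -6
M(Y) = Y²
√(M(-188) + F(82)) = √((-188)² - 6) = √(35344 - 6) = √35338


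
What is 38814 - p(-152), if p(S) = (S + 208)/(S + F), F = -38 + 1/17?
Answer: 125331358/3229 ≈ 38814.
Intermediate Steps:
F = -645/17 (F = -38 + 1/17 = -645/17 ≈ -37.941)
p(S) = (208 + S)/(-645/17 + S) (p(S) = (S + 208)/(S - 645/17) = (208 + S)/(-645/17 + S))
38814 - p(-152) = 38814 - 17*(208 - 152)/(-645 + 17*(-152)) = 38814 - 17*56/(-645 - 2584) = 38814 - 17*56/(-3229) = 38814 - 17*(-1)*56/3229 = 38814 - 1*(-952/3229) = 38814 + 952/3229 = 125331358/3229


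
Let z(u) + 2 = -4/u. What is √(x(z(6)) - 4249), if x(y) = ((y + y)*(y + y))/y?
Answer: I*√38337/3 ≈ 65.266*I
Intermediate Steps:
z(u) = -2 - 4/u
x(y) = 4*y (x(y) = ((2*y)*(2*y))/y = (4*y²)/y = 4*y)
√(x(z(6)) - 4249) = √(4*(-2 - 4/6) - 4249) = √(4*(-2 - 4*⅙) - 4249) = √(4*(-2 - ⅔) - 4249) = √(4*(-8/3) - 4249) = √(-32/3 - 4249) = √(-12779/3) = I*√38337/3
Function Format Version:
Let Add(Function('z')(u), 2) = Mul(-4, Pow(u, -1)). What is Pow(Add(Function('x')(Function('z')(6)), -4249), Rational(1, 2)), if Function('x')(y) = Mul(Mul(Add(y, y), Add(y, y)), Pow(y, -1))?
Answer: Mul(Rational(1, 3), I, Pow(38337, Rational(1, 2))) ≈ Mul(65.266, I)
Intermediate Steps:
Function('z')(u) = Add(-2, Mul(-4, Pow(u, -1)))
Function('x')(y) = Mul(4, y) (Function('x')(y) = Mul(Mul(Mul(2, y), Mul(2, y)), Pow(y, -1)) = Mul(Mul(4, Pow(y, 2)), Pow(y, -1)) = Mul(4, y))
Pow(Add(Function('x')(Function('z')(6)), -4249), Rational(1, 2)) = Pow(Add(Mul(4, Add(-2, Mul(-4, Pow(6, -1)))), -4249), Rational(1, 2)) = Pow(Add(Mul(4, Add(-2, Mul(-4, Rational(1, 6)))), -4249), Rational(1, 2)) = Pow(Add(Mul(4, Add(-2, Rational(-2, 3))), -4249), Rational(1, 2)) = Pow(Add(Mul(4, Rational(-8, 3)), -4249), Rational(1, 2)) = Pow(Add(Rational(-32, 3), -4249), Rational(1, 2)) = Pow(Rational(-12779, 3), Rational(1, 2)) = Mul(Rational(1, 3), I, Pow(38337, Rational(1, 2)))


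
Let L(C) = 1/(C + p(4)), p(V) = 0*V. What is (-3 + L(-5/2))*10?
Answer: -34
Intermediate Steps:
p(V) = 0
L(C) = 1/C (L(C) = 1/(C + 0) = 1/C)
(-3 + L(-5/2))*10 = (-3 + 1/(-5/2))*10 = (-3 - 2/5)*10 = -17/5*10 = -34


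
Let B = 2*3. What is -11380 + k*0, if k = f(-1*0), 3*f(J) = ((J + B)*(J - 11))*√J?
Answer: -11380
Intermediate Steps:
B = 6
f(J) = √J*(-11 + J)*(6 + J)/3 (f(J) = (((J + 6)*(J - 11))*√J)/3 = (((6 + J)*(-11 + J))*√J)/3 = (((-11 + J)*(6 + J))*√J)/3 = (√J*(-11 + J)*(6 + J))/3 = √J*(-11 + J)*(6 + J)/3)
k = 0 (k = √(-1*0)*(-66 + (-1*0)² - (-5)*0)/3 = √0*(-66 + 0² - 5*0)/3 = (⅓)*0*(-66 + 0 + 0) = (⅓)*0*(-66) = 0)
-11380 + k*0 = -11380 + 0*0 = -11380 + 0 = -11380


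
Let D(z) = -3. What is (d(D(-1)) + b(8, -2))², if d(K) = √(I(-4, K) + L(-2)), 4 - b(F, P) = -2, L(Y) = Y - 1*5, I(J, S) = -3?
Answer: (6 + I*√10)² ≈ 26.0 + 37.947*I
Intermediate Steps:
L(Y) = -5 + Y (L(Y) = Y - 5 = -5 + Y)
b(F, P) = 6 (b(F, P) = 4 - 1*(-2) = 4 + 2 = 6)
d(K) = I*√10 (d(K) = √(-3 + (-5 - 2)) = √(-3 - 7) = √(-10) = I*√10)
(d(D(-1)) + b(8, -2))² = (I*√10 + 6)² = (6 + I*√10)²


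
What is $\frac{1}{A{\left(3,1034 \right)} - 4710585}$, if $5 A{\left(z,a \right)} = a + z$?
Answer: $- \frac{5}{23551888} \approx -2.123 \cdot 10^{-7}$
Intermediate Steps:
$A{\left(z,a \right)} = \frac{a}{5} + \frac{z}{5}$ ($A{\left(z,a \right)} = \frac{a + z}{5} = \frac{a}{5} + \frac{z}{5}$)
$\frac{1}{A{\left(3,1034 \right)} - 4710585} = \frac{1}{\left(\frac{1}{5} \cdot 1034 + \frac{1}{5} \cdot 3\right) - 4710585} = \frac{1}{\left(\frac{1034}{5} + \frac{3}{5}\right) - 4710585} = \frac{1}{\frac{1037}{5} - 4710585} = \frac{1}{- \frac{23551888}{5}} = - \frac{5}{23551888}$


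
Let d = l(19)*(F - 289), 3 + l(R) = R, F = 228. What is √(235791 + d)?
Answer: √234815 ≈ 484.58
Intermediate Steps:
l(R) = -3 + R
d = -976 (d = (-3 + 19)*(228 - 289) = 16*(-61) = -976)
√(235791 + d) = √(235791 - 976) = √234815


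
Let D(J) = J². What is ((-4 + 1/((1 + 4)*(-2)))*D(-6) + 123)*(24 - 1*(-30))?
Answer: -6642/5 ≈ -1328.4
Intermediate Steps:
((-4 + 1/((1 + 4)*(-2)))*D(-6) + 123)*(24 - 1*(-30)) = ((-4 + 1/((1 + 4)*(-2)))*(-6)² + 123)*(24 - 1*(-30)) = ((-4 - ½/5)*36 + 123)*(24 + 30) = ((-4 + (⅕)*(-½))*36 + 123)*54 = ((-4 - ⅒)*36 + 123)*54 = (-41/10*36 + 123)*54 = (-738/5 + 123)*54 = -123/5*54 = -6642/5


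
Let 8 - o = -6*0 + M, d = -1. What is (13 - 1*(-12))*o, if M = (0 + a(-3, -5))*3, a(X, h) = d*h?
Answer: -175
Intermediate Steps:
a(X, h) = -h
M = 15 (M = (0 - 1*(-5))*3 = (0 + 5)*3 = 5*3 = 15)
o = -7 (o = 8 - (-6*0 + 15) = 8 - (0 + 15) = 8 - 1*15 = 8 - 15 = -7)
(13 - 1*(-12))*o = (13 - 1*(-12))*(-7) = (13 + 12)*(-7) = 25*(-7) = -175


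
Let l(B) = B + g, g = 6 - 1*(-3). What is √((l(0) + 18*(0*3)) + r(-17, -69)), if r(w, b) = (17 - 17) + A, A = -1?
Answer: 2*√2 ≈ 2.8284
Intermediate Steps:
g = 9 (g = 6 + 3 = 9)
r(w, b) = -1 (r(w, b) = (17 - 17) - 1 = 0 - 1 = -1)
l(B) = 9 + B (l(B) = B + 9 = 9 + B)
√((l(0) + 18*(0*3)) + r(-17, -69)) = √(((9 + 0) + 18*(0*3)) - 1) = √((9 + 18*0) - 1) = √((9 + 0) - 1) = √(9 - 1) = √8 = 2*√2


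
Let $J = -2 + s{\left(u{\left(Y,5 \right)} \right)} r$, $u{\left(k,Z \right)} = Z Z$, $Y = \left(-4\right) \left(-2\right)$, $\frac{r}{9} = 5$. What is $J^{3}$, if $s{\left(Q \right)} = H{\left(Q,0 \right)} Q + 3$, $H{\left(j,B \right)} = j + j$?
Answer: $179243963933887$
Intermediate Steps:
$r = 45$ ($r = 9 \cdot 5 = 45$)
$H{\left(j,B \right)} = 2 j$
$Y = 8$
$u{\left(k,Z \right)} = Z^{2}$
$s{\left(Q \right)} = 3 + 2 Q^{2}$ ($s{\left(Q \right)} = 2 Q Q + 3 = 2 Q^{2} + 3 = 3 + 2 Q^{2}$)
$J = 56383$ ($J = -2 + \left(3 + 2 \left(5^{2}\right)^{2}\right) 45 = -2 + \left(3 + 2 \cdot 25^{2}\right) 45 = -2 + \left(3 + 2 \cdot 625\right) 45 = -2 + \left(3 + 1250\right) 45 = -2 + 1253 \cdot 45 = -2 + 56385 = 56383$)
$J^{3} = 56383^{3} = 179243963933887$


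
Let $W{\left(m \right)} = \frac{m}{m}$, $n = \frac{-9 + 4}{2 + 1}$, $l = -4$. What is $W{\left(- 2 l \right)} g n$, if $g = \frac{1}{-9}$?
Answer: $\frac{5}{27} \approx 0.18519$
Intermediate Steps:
$g = - \frac{1}{9} \approx -0.11111$
$n = - \frac{5}{3} \approx -1.6667$
$W{\left(m \right)} = 1$
$W{\left(- 2 l \right)} g n = 1 \left(- \frac{1}{9}\right) \left(- \frac{5}{3}\right) = \left(- \frac{1}{9}\right) \left(- \frac{5}{3}\right) = \frac{5}{27}$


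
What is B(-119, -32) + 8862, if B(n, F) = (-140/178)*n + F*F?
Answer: 888184/89 ≈ 9979.6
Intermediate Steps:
B(n, F) = F**2 - 70*n/89 (B(n, F) = (-140*1/178)*n + F**2 = -70*n/89 + F**2 = F**2 - 70*n/89)
B(-119, -32) + 8862 = ((-32)**2 - 70/89*(-119)) + 8862 = (1024 + 8330/89) + 8862 = 99466/89 + 8862 = 888184/89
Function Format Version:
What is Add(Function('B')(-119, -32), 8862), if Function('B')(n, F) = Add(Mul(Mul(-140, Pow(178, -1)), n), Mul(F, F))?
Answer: Rational(888184, 89) ≈ 9979.6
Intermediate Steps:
Function('B')(n, F) = Add(Pow(F, 2), Mul(Rational(-70, 89), n)) (Function('B')(n, F) = Add(Mul(Mul(-140, Rational(1, 178)), n), Pow(F, 2)) = Add(Mul(Rational(-70, 89), n), Pow(F, 2)) = Add(Pow(F, 2), Mul(Rational(-70, 89), n)))
Add(Function('B')(-119, -32), 8862) = Add(Add(Pow(-32, 2), Mul(Rational(-70, 89), -119)), 8862) = Add(Add(1024, Rational(8330, 89)), 8862) = Add(Rational(99466, 89), 8862) = Rational(888184, 89)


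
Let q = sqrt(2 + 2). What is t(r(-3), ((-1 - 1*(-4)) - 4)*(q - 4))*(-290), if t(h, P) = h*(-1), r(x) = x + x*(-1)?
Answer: 0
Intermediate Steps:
q = 2 (q = sqrt(4) = 2)
r(x) = 0 (r(x) = x - x = 0)
t(h, P) = -h
t(r(-3), ((-1 - 1*(-4)) - 4)*(q - 4))*(-290) = -1*0*(-290) = 0*(-290) = 0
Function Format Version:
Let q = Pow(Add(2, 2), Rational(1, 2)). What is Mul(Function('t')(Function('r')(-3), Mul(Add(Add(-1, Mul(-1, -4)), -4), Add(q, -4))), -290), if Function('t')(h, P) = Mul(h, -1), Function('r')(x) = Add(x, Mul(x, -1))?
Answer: 0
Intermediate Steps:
q = 2 (q = Pow(4, Rational(1, 2)) = 2)
Function('r')(x) = 0 (Function('r')(x) = Add(x, Mul(-1, x)) = 0)
Function('t')(h, P) = Mul(-1, h)
Mul(Function('t')(Function('r')(-3), Mul(Add(Add(-1, Mul(-1, -4)), -4), Add(q, -4))), -290) = Mul(Mul(-1, 0), -290) = Mul(0, -290) = 0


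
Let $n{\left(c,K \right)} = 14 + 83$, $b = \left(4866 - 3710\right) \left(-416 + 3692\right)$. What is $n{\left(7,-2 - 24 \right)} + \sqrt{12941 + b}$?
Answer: $97 + \sqrt{3799997} \approx 2046.4$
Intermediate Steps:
$b = 3787056$ ($b = 1156 \cdot 3276 = 3787056$)
$n{\left(c,K \right)} = 97$
$n{\left(7,-2 - 24 \right)} + \sqrt{12941 + b} = 97 + \sqrt{12941 + 3787056} = 97 + \sqrt{3799997}$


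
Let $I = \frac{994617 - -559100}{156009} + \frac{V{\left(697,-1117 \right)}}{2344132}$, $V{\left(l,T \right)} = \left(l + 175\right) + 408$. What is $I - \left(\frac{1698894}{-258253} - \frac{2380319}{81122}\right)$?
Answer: $\frac{12554125507751664152383}{273626219267287058886} \approx 45.881$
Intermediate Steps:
$V{\left(l,T \right)} = 583 + l$ ($V{\left(l,T \right)} = \left(175 + l\right) + 408 = 583 + l$)
$I = \frac{130082765363}{13060917471}$ ($I = \frac{994617 - -559100}{156009} + \frac{583 + 697}{2344132} = \left(994617 + 559100\right) \frac{1}{156009} + 1280 \cdot \frac{1}{2344132} = 1553717 \cdot \frac{1}{156009} + \frac{320}{586033} = \frac{1553717}{156009} + \frac{320}{586033} = \frac{130082765363}{13060917471} \approx 9.9597$)
$I - \left(\frac{1698894}{-258253} - \frac{2380319}{81122}\right) = \frac{130082765363}{13060917471} - \left(\frac{1698894}{-258253} - \frac{2380319}{81122}\right) = \frac{130082765363}{13060917471} - \left(1698894 \left(- \frac{1}{258253}\right) - \frac{2380319}{81122}\right) = \frac{130082765363}{13060917471} - \left(- \frac{1698894}{258253} - \frac{2380319}{81122}\right) = \frac{130082765363}{13060917471} - - \frac{752542201775}{20949999866} = \frac{130082765363}{13060917471} + \frac{752542201775}{20949999866} = \frac{12554125507751664152383}{273626219267287058886}$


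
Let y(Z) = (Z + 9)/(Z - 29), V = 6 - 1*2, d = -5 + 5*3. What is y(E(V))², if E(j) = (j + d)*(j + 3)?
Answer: 11449/4761 ≈ 2.4047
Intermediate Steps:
d = 10 (d = -5 + 15 = 10)
V = 4 (V = 6 - 2 = 4)
E(j) = (3 + j)*(10 + j) (E(j) = (j + 10)*(j + 3) = (10 + j)*(3 + j) = (3 + j)*(10 + j))
y(Z) = (9 + Z)/(-29 + Z)
y(E(V))² = ((9 + (30 + 4² + 13*4))/(-29 + (30 + 4² + 13*4)))² = ((9 + (30 + 16 + 52))/(-29 + (30 + 16 + 52)))² = ((9 + 98)/(-29 + 98))² = (107/69)² = 11449/4761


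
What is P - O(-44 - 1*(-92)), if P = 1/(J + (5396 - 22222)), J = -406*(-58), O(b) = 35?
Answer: -235269/6722 ≈ -35.000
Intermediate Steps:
J = 23548
P = 1/6722 (P = 1/(23548 + (5396 - 22222)) = 1/(23548 - 16826) = 1/6722 ≈ 0.00014877)
P - O(-44 - 1*(-92)) = 1/6722 - 1*35 = 1/6722 - 35 = -235269/6722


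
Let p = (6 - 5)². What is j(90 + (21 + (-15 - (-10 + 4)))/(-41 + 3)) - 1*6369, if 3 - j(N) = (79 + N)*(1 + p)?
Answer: -127364/19 ≈ -6703.4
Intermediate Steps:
p = 1 (p = 1² = 1)
j(N) = -155 - 2*N (j(N) = 3 - (79 + N)*(1 + 1) = 3 - (79 + N)*2 = 3 - (158 + 2*N) = 3 + (-158 - 2*N) = -155 - 2*N)
j(90 + (21 + (-15 - (-10 + 4)))/(-41 + 3)) - 1*6369 = (-155 - 2*(90 + (21 + (-15 - (-10 + 4)))/(-41 + 3))) - 1*6369 = (-155 - 2*(90 + (21 + (-15 - 1*(-6)))/(-38))) - 6369 = (-155 - 2*(90 + (21 + (-15 + 6))*(-1/38))) - 6369 = (-155 - 2*(90 + (21 - 9)*(-1/38))) - 6369 = (-155 - 2*(90 + 12*(-1/38))) - 6369 = (-155 - 2*(90 - 6/19)) - 6369 = (-155 - 2*1704/19) - 6369 = (-155 - 3408/19) - 6369 = -6353/19 - 6369 = -127364/19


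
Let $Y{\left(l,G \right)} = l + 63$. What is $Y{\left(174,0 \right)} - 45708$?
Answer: $-45471$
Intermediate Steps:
$Y{\left(l,G \right)} = 63 + l$
$Y{\left(174,0 \right)} - 45708 = \left(63 + 174\right) - 45708 = 237 - 45708 = -45471$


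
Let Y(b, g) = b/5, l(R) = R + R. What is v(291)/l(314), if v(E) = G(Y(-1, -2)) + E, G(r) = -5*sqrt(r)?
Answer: 291/628 - I*sqrt(5)/628 ≈ 0.46338 - 0.0035606*I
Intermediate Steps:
l(R) = 2*R
Y(b, g) = b/5 (Y(b, g) = b*(1/5) = b/5)
v(E) = E - I*sqrt(5) (v(E) = -5*I*sqrt(5)/5 + E = -I*sqrt(5) + E = E - I*sqrt(5))
v(291)/l(314) = (291 - I*sqrt(5))/((2*314)) = (291 - I*sqrt(5))/628 = (291 - I*sqrt(5))*(1/628) = 291/628 - I*sqrt(5)/628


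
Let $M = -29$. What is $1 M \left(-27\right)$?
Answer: $783$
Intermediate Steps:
$1 M \left(-27\right) = 1 \left(-29\right) \left(-27\right) = \left(-29\right) \left(-27\right) = 783$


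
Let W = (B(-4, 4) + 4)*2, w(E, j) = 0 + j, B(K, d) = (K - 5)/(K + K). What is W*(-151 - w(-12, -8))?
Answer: -5863/4 ≈ -1465.8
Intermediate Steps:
B(K, d) = (-5 + K)/(2*K) (B(K, d) = (-5 + K)/((2*K)) = (-5 + K)*(1/(2*K)) = (-5 + K)/(2*K))
w(E, j) = j
W = 41/4 (W = ((1/2)*(-5 - 4)/(-4) + 4)*2 = ((1/2)*(-1/4)*(-9) + 4)*2 = (9/8 + 4)*2 = (41/8)*2 = 41/4 ≈ 10.250)
W*(-151 - w(-12, -8)) = 41*(-151 - 1*(-8))/4 = 41*(-151 + 8)/4 = (41/4)*(-143) = -5863/4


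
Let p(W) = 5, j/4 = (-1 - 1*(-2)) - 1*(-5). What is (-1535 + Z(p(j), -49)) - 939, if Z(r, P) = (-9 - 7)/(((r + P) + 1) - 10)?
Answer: -131106/53 ≈ -2473.7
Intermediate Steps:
j = 24 (j = 4*((-1 - 1*(-2)) - 1*(-5)) = 4*((-1 + 2) + 5) = 4*(1 + 5) = 4*6 = 24)
Z(r, P) = -16/(-9 + P + r) (Z(r, P) = -16/(((P + r) + 1) - 10) = -16/((1 + P + r) - 10) = -16/(-9 + P + r))
(-1535 + Z(p(j), -49)) - 939 = (-1535 - 16/(-9 - 49 + 5)) - 939 = (-1535 - 16/(-53)) - 939 = (-1535 - 16*(-1/53)) - 939 = (-1535 + 16/53) - 939 = -81339/53 - 939 = -131106/53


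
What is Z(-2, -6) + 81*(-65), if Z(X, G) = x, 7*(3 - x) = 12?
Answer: -36846/7 ≈ -5263.7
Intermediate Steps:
x = 9/7 (x = 3 - ⅐*12 = 3 - 12/7 = 9/7 ≈ 1.2857)
Z(X, G) = 9/7
Z(-2, -6) + 81*(-65) = 9/7 + 81*(-65) = 9/7 - 5265 = -36846/7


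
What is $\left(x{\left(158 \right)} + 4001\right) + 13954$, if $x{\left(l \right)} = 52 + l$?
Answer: $18165$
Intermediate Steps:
$\left(x{\left(158 \right)} + 4001\right) + 13954 = \left(\left(52 + 158\right) + 4001\right) + 13954 = \left(210 + 4001\right) + 13954 = 4211 + 13954 = 18165$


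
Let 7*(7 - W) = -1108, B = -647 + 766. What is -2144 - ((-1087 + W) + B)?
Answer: -9389/7 ≈ -1341.3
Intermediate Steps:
B = 119
W = 1157/7 (W = 7 - ⅐*(-1108) = 7 + 1108/7 = 1157/7 ≈ 165.29)
-2144 - ((-1087 + W) + B) = -2144 - ((-1087 + 1157/7) + 119) = -2144 - (-6452/7 + 119) = -2144 - 1*(-5619/7) = -2144 + 5619/7 = -9389/7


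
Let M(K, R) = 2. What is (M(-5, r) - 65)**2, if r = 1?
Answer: 3969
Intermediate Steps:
(M(-5, r) - 65)**2 = (2 - 65)**2 = (-63)**2 = 3969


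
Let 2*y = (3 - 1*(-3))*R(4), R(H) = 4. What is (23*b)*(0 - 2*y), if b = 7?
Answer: -3864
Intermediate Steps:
y = 12 (y = ((3 - 1*(-3))*4)/2 = ((3 + 3)*4)/2 = (6*4)/2 = (½)*24 = 12)
(23*b)*(0 - 2*y) = (23*7)*(0 - 2*12) = 161*(0 - 24) = 161*(-24) = -3864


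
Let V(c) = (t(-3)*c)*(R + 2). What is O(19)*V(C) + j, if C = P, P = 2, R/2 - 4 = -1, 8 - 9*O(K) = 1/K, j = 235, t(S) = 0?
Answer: 235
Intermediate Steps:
O(K) = 8/9 - 1/(9*K)
R = 6 (R = 8 + 2*(-1) = 8 - 2 = 6)
C = 2
V(c) = 0 (V(c) = (0*c)*(6 + 2) = 0*8 = 0)
O(19)*V(C) + j = ((⅑)*(-1 + 8*19)/19)*0 + 235 = ((⅑)*(1/19)*(-1 + 152))*0 + 235 = ((⅑)*(1/19)*151)*0 + 235 = (151/171)*0 + 235 = 0 + 235 = 235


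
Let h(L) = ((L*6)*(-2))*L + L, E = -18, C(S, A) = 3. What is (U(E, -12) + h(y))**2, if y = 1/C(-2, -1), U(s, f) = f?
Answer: 169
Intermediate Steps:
y = 1/3 ≈ 0.33333
h(L) = L - 12*L**2 (h(L) = ((6*L)*(-2))*L + L = (-12*L)*L + L = -12*L**2 + L = L - 12*L**2)
(U(E, -12) + h(y))**2 = (-12 + (1 - 12*1/3)/3)**2 = (-12 + (1 - 4)/3)**2 = (-12 + (1/3)*(-3))**2 = (-12 - 1)**2 = (-13)**2 = 169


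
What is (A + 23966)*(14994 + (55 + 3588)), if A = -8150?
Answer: 294762792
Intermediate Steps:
(A + 23966)*(14994 + (55 + 3588)) = (-8150 + 23966)*(14994 + (55 + 3588)) = 15816*(14994 + 3643) = 15816*18637 = 294762792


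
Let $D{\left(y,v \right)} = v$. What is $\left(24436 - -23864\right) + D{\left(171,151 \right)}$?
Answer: $48451$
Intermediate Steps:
$\left(24436 - -23864\right) + D{\left(171,151 \right)} = \left(24436 - -23864\right) + 151 = \left(24436 + 23864\right) + 151 = 48300 + 151 = 48451$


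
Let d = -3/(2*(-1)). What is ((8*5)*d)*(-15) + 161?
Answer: -739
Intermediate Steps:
d = 3/2 (d = -3/(-2) = -3*(-1/2) = 3/2 ≈ 1.5000)
((8*5)*d)*(-15) + 161 = ((8*5)*(3/2))*(-15) + 161 = (40*(3/2))*(-15) + 161 = 60*(-15) + 161 = -900 + 161 = -739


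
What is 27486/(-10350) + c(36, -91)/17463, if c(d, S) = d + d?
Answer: -8874867/3347075 ≈ -2.6515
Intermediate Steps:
c(d, S) = 2*d
27486/(-10350) + c(36, -91)/17463 = 27486/(-10350) + (2*36)/17463 = 27486*(-1/10350) + 72*(1/17463) = -1527/575 + 24/5821 = -8874867/3347075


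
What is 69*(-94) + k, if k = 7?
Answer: -6479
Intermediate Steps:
69*(-94) + k = 69*(-94) + 7 = -6486 + 7 = -6479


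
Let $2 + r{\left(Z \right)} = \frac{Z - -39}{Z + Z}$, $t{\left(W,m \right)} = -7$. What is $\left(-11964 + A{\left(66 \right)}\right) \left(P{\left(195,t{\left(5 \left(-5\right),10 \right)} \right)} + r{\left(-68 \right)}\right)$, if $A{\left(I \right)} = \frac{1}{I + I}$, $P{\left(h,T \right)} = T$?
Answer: $\frac{1887200165}{17952} \approx 1.0512 \cdot 10^{5}$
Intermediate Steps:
$A{\left(I \right)} = \frac{1}{2 I}$
$r{\left(Z \right)} = -2 + \frac{39 + Z}{2 Z}$ ($r{\left(Z \right)} = -2 + \frac{Z - -39}{Z + Z} = -2 + \frac{Z + \left(-38 + 77\right)}{2 Z} = -2 + \left(Z + 39\right) \frac{1}{2 Z} = -2 + \left(39 + Z\right) \frac{1}{2 Z} = -2 + \frac{39 + Z}{2 Z}$)
$\left(-11964 + A{\left(66 \right)}\right) \left(P{\left(195,t{\left(5 \left(-5\right),10 \right)} \right)} + r{\left(-68 \right)}\right) = \left(-11964 + \frac{1}{2 \cdot 66}\right) \left(-7 + \frac{3 \left(13 - -68\right)}{2 \left(-68\right)}\right) = \left(-11964 + \frac{1}{2} \cdot \frac{1}{66}\right) \left(-7 + \frac{3}{2} \left(- \frac{1}{68}\right) \left(13 + 68\right)\right) = \left(-11964 + \frac{1}{132}\right) \left(-7 + \frac{3}{2} \left(- \frac{1}{68}\right) 81\right) = - \frac{1579247 \left(-7 - \frac{243}{136}\right)}{132} = \left(- \frac{1579247}{132}\right) \left(- \frac{1195}{136}\right) = \frac{1887200165}{17952}$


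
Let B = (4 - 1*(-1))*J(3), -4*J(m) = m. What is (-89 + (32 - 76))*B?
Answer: 1995/4 ≈ 498.75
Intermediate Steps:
J(m) = -m/4
B = -15/4 (B = (4 - 1*(-1))*(-¼*3) = (4 + 1)*(-¾) = 5*(-¾) = -15/4 ≈ -3.7500)
(-89 + (32 - 76))*B = (-89 + (32 - 76))*(-15/4) = (-89 - 44)*(-15/4) = -133*(-15/4) = 1995/4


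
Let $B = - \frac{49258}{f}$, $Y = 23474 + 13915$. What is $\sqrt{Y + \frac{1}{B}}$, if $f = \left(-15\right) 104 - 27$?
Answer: $\frac{\sqrt{90718899409842}}{49258} \approx 193.36$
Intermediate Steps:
$f = -1587$ ($f = -1560 - 27 = -1587$)
$Y = 37389$
$B = \frac{49258}{1587}$ ($B = - \frac{49258}{-1587} = \left(-49258\right) \left(- \frac{1}{1587}\right) = \frac{49258}{1587} \approx 31.038$)
$\sqrt{Y + \frac{1}{B}} = \sqrt{37389 + \frac{1}{\frac{49258}{1587}}} = \sqrt{37389 + \frac{1587}{49258}} = \sqrt{\frac{1841708949}{49258}} = \frac{\sqrt{90718899409842}}{49258}$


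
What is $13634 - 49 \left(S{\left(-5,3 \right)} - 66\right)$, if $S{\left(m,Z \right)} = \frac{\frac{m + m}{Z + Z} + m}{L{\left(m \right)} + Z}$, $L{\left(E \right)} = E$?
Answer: $\frac{50114}{3} \approx 16705.0$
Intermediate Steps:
$S{\left(m,Z \right)} = \frac{m + \frac{m}{Z}}{Z + m}$ ($S{\left(m,Z \right)} = \frac{\frac{m + m}{Z + Z} + m}{m + Z} = \frac{\frac{2 m}{2 Z} + m}{Z + m} = \frac{2 m \frac{1}{2 Z} + m}{Z + m} = \frac{\frac{m}{Z} + m}{Z + m} = \frac{m + \frac{m}{Z}}{Z + m}$)
$13634 - 49 \left(S{\left(-5,3 \right)} - 66\right) = 13634 - 49 \left(- \frac{5 \left(1 + 3\right)}{3 \left(3 - 5\right)} - 66\right) = 13634 - 49 \left(\left(-5\right) \frac{1}{3} \frac{1}{-2} \cdot 4 - 66\right) = 13634 - 49 \left(\left(-5\right) \frac{1}{3} \left(- \frac{1}{2}\right) 4 - 66\right) = 13634 - 49 \left(\frac{10}{3} - 66\right) = 13634 - 49 \left(- \frac{188}{3}\right) = 13634 - - \frac{9212}{3} = 13634 + \frac{9212}{3} = \frac{50114}{3}$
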